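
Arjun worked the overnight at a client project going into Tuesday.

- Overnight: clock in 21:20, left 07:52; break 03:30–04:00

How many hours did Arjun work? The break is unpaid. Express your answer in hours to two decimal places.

10.03 hours

Overnight: 21:20 → midnight = 2 h 40 min; midnight → 07:52 = 7 h 52 min; span 10 h 32 min; less 30 min break → 10 h 2 min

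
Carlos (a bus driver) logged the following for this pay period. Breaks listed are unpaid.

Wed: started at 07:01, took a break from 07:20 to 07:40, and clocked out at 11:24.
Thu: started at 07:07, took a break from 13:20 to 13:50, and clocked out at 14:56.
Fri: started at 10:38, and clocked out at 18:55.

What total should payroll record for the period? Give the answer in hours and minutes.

Wed: 07:01–11:24 = 4 h 23 min; less 20 min break → 4 h 3 min
Thu: 07:07–14:56 = 7 h 49 min; less 30 min break → 7 h 19 min
Fri: 10:38–18:55 = 8 h 17 min
Total: 4 h 3 min + 7 h 19 min + 8 h 17 min = 19 h 39 min.

19 h 39 min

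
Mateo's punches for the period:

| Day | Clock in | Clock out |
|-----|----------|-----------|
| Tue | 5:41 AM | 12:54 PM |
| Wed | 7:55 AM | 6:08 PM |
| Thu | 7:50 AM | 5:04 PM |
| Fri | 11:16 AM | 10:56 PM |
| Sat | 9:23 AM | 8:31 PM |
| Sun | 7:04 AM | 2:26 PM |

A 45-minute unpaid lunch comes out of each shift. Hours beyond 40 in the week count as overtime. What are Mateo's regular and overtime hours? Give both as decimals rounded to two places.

Tue: 5:41 AM–12:54 PM = 7 h 13 min; less 45 min break → 6 h 28 min
Wed: 7:55 AM–6:08 PM = 10 h 13 min; less 45 min break → 9 h 28 min
Thu: 7:50 AM–5:04 PM = 9 h 14 min; less 45 min break → 8 h 29 min
Fri: 11:16 AM–10:56 PM = 11 h 40 min; less 45 min break → 10 h 55 min
Sat: 9:23 AM–8:31 PM = 11 h 8 min; less 45 min break → 10 h 23 min
Sun: 7:04 AM–2:26 PM = 7 h 22 min; less 45 min break → 6 h 37 min
Total worked: 52 h 20 min = 52.33 h.
Threshold 40 h → overtime 12 h 20 min, regular 40 h 0 min.

Regular 40.00 hours, overtime 12.33 hours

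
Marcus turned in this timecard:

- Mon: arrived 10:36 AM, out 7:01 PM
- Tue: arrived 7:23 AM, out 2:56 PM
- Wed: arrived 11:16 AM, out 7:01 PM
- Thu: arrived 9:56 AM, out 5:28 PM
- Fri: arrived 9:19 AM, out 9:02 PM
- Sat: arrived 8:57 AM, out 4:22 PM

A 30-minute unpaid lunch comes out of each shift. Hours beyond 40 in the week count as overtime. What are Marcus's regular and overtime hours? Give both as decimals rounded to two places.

Mon: 10:36 AM–7:01 PM = 8 h 25 min; less 30 min break → 7 h 55 min
Tue: 7:23 AM–2:56 PM = 7 h 33 min; less 30 min break → 7 h 3 min
Wed: 11:16 AM–7:01 PM = 7 h 45 min; less 30 min break → 7 h 15 min
Thu: 9:56 AM–5:28 PM = 7 h 32 min; less 30 min break → 7 h 2 min
Fri: 9:19 AM–9:02 PM = 11 h 43 min; less 30 min break → 11 h 13 min
Sat: 8:57 AM–4:22 PM = 7 h 25 min; less 30 min break → 6 h 55 min
Total worked: 47 h 23 min = 47.38 h.
Threshold 40 h → overtime 7 h 23 min, regular 40 h 0 min.

Regular 40.00 hours, overtime 7.38 hours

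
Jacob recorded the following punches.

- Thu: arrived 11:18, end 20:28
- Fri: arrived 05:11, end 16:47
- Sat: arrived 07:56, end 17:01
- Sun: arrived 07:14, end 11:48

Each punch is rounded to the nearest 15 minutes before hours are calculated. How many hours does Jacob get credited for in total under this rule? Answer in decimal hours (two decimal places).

Thu: in 11:18→11:15, out 20:28→20:30; 9 h 15 min
Fri: in 05:11→05:15, out 16:47→16:45; 11 h 30 min
Sat: in 07:56→08:00, out 17:01→17:00; 9 h 0 min
Sun: in 07:14→07:15, out 11:48→11:45; 4 h 30 min
Total credited: 34 h 15 min.

34.25 hours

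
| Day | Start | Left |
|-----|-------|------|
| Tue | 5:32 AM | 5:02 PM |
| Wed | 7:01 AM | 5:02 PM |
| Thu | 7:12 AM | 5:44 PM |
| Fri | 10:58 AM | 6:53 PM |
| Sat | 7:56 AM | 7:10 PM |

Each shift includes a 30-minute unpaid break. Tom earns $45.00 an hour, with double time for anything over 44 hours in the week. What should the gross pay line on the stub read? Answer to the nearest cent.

$2403.00

Tue: 5:32 AM–5:02 PM = 11 h 30 min; less 30 min break → 11 h 0 min
Wed: 7:01 AM–5:02 PM = 10 h 1 min; less 30 min break → 9 h 31 min
Thu: 7:12 AM–5:44 PM = 10 h 32 min; less 30 min break → 10 h 2 min
Fri: 10:58 AM–6:53 PM = 7 h 55 min; less 30 min break → 7 h 25 min
Sat: 7:56 AM–7:10 PM = 11 h 14 min; less 30 min break → 10 h 44 min
Total worked: 48 h 42 min = 2922 min.
Regular 44 h 0 min = 2640 min at $45.00/h; overtime 4 h 42 min = 282 min at $90.00/h.
Pay = (2640 × $45.00 + 282 × $90.00) ÷ 60 = $2403.00.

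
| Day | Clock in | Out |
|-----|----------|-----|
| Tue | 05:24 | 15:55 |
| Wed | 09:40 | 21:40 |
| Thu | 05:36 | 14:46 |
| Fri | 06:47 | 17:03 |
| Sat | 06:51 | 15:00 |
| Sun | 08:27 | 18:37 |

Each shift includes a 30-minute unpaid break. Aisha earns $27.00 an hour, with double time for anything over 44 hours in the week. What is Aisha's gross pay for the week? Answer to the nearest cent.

$1904.40

Tue: 05:24–15:55 = 10 h 31 min; less 30 min break → 10 h 1 min
Wed: 09:40–21:40 = 12 h 0 min; less 30 min break → 11 h 30 min
Thu: 05:36–14:46 = 9 h 10 min; less 30 min break → 8 h 40 min
Fri: 06:47–17:03 = 10 h 16 min; less 30 min break → 9 h 46 min
Sat: 06:51–15:00 = 8 h 9 min; less 30 min break → 7 h 39 min
Sun: 08:27–18:37 = 10 h 10 min; less 30 min break → 9 h 40 min
Total worked: 57 h 16 min = 3436 min.
Regular 44 h 0 min = 2640 min at $27.00/h; overtime 13 h 16 min = 796 min at $54.00/h.
Pay = (2640 × $27.00 + 796 × $54.00) ÷ 60 = $1904.40.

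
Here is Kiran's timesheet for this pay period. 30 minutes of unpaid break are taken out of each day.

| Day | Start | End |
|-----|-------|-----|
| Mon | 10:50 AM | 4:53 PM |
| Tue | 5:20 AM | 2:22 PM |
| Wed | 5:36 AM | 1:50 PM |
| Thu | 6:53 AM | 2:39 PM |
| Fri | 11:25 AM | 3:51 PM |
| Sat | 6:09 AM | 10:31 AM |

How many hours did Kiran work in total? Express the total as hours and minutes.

36 h 53 min

Mon: 10:50 AM–4:53 PM = 6 h 3 min; less 30 min break → 5 h 33 min
Tue: 5:20 AM–2:22 PM = 9 h 2 min; less 30 min break → 8 h 32 min
Wed: 5:36 AM–1:50 PM = 8 h 14 min; less 30 min break → 7 h 44 min
Thu: 6:53 AM–2:39 PM = 7 h 46 min; less 30 min break → 7 h 16 min
Fri: 11:25 AM–3:51 PM = 4 h 26 min; less 30 min break → 3 h 56 min
Sat: 6:09 AM–10:31 AM = 4 h 22 min; less 30 min break → 3 h 52 min
Total: 5 h 33 min + 8 h 32 min + 7 h 44 min + 7 h 16 min + 3 h 56 min + 3 h 52 min = 36 h 53 min.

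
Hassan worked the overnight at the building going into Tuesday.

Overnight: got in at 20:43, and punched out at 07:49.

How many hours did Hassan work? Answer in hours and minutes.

11 h 6 min

Overnight: 20:43 → midnight = 3 h 17 min; midnight → 07:49 = 7 h 49 min; span 11 h 6 min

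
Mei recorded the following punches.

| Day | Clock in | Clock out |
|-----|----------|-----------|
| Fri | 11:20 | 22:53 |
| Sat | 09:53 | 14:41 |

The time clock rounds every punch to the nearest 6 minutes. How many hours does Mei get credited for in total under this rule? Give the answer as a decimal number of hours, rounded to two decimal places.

Fri: in 11:20→11:18, out 22:53→22:54; 11 h 36 min
Sat: in 09:53→09:54, out 14:41→14:42; 4 h 48 min
Total credited: 16 h 24 min.

16.40 hours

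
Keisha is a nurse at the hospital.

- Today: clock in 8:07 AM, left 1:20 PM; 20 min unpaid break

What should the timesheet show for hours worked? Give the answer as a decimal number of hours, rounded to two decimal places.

4.88 hours

Today: 8:07 AM–1:20 PM = 5 h 13 min; less 20 min break → 4 h 53 min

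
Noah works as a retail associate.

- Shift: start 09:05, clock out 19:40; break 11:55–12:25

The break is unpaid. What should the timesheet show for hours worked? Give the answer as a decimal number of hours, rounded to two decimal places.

10.08 hours

Shift: 09:05–19:40 = 10 h 35 min; less 30 min break → 10 h 5 min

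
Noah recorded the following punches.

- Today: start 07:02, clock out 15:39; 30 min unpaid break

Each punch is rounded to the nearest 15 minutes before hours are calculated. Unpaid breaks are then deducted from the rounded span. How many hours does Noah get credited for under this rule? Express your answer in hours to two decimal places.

8.25 hours

Today: in 07:02→07:00, out 15:39→15:45; 8 h 45 min − 30 min = 8 h 15 min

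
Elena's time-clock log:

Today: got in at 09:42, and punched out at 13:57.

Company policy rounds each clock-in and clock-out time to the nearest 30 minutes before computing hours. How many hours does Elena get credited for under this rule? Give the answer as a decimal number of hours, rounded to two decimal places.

Today: in 09:42→09:30, out 13:57→14:00; 4 h 30 min

4.50 hours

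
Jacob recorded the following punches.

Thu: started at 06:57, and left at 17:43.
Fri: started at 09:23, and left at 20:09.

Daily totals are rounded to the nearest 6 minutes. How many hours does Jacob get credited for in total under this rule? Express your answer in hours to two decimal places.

21.60 hours

Thu: 06:57–17:43 = 10 h 46 min → rounds to 10 h 48 min
Fri: 09:23–20:09 = 10 h 46 min → rounds to 10 h 48 min
Total credited: 21 h 36 min.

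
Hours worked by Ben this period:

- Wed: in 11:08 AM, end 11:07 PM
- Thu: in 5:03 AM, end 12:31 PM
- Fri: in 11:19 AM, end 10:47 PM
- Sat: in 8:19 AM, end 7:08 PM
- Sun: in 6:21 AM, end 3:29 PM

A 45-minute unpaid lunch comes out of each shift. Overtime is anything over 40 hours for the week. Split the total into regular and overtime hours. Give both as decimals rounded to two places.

Wed: 11:08 AM–11:07 PM = 11 h 59 min; less 45 min break → 11 h 14 min
Thu: 5:03 AM–12:31 PM = 7 h 28 min; less 45 min break → 6 h 43 min
Fri: 11:19 AM–10:47 PM = 11 h 28 min; less 45 min break → 10 h 43 min
Sat: 8:19 AM–7:08 PM = 10 h 49 min; less 45 min break → 10 h 4 min
Sun: 6:21 AM–3:29 PM = 9 h 8 min; less 45 min break → 8 h 23 min
Total worked: 47 h 7 min = 47.12 h.
Threshold 40 h → overtime 7 h 7 min, regular 40 h 0 min.

Regular 40.00 hours, overtime 7.12 hours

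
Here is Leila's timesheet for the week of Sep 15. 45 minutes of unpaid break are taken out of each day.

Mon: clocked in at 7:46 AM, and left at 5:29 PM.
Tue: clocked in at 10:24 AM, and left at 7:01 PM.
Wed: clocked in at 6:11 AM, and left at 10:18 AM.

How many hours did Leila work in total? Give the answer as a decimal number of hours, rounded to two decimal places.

Mon: 7:46 AM–5:29 PM = 9 h 43 min; less 45 min break → 8 h 58 min
Tue: 10:24 AM–7:01 PM = 8 h 37 min; less 45 min break → 7 h 52 min
Wed: 6:11 AM–10:18 AM = 4 h 7 min; less 45 min break → 3 h 22 min
Total: 8 h 58 min + 7 h 52 min + 3 h 22 min = 20 h 12 min.

20.20 hours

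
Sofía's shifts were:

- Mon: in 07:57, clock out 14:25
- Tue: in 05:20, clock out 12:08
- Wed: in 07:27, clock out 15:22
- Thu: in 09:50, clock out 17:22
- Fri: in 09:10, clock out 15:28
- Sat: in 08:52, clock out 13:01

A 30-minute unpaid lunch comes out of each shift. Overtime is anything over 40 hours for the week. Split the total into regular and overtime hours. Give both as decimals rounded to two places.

Regular 36.17 hours, overtime 0.00 hours

Mon: 07:57–14:25 = 6 h 28 min; less 30 min break → 5 h 58 min
Tue: 05:20–12:08 = 6 h 48 min; less 30 min break → 6 h 18 min
Wed: 07:27–15:22 = 7 h 55 min; less 30 min break → 7 h 25 min
Thu: 09:50–17:22 = 7 h 32 min; less 30 min break → 7 h 2 min
Fri: 09:10–15:28 = 6 h 18 min; less 30 min break → 5 h 48 min
Sat: 08:52–13:01 = 4 h 9 min; less 30 min break → 3 h 39 min
Total worked: 36 h 10 min = 36.17 h.
Threshold 40 h → overtime 0 h 0 min, regular 36 h 10 min.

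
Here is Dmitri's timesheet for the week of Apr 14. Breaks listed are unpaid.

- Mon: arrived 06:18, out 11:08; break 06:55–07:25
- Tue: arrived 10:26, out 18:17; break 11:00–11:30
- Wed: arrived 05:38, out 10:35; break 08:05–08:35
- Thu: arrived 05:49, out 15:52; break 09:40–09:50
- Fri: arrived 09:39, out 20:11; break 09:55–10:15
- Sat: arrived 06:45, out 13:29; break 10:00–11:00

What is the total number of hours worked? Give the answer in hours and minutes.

Mon: 06:18–11:08 = 4 h 50 min; less 30 min break → 4 h 20 min
Tue: 10:26–18:17 = 7 h 51 min; less 30 min break → 7 h 21 min
Wed: 05:38–10:35 = 4 h 57 min; less 30 min break → 4 h 27 min
Thu: 05:49–15:52 = 10 h 3 min; less 10 min break → 9 h 53 min
Fri: 09:39–20:11 = 10 h 32 min; less 20 min break → 10 h 12 min
Sat: 06:45–13:29 = 6 h 44 min; less 60 min break → 5 h 44 min
Total: 4 h 20 min + 7 h 21 min + 4 h 27 min + 9 h 53 min + 10 h 12 min + 5 h 44 min = 41 h 57 min.

41 h 57 min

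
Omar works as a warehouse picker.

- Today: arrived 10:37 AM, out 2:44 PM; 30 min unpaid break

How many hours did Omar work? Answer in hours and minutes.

3 h 37 min

Today: 10:37 AM–2:44 PM = 4 h 7 min; less 30 min break → 3 h 37 min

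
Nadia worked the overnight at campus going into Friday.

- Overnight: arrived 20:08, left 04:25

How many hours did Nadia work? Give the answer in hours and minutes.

Overnight: 20:08 → midnight = 3 h 52 min; midnight → 04:25 = 4 h 25 min; span 8 h 17 min

8 h 17 min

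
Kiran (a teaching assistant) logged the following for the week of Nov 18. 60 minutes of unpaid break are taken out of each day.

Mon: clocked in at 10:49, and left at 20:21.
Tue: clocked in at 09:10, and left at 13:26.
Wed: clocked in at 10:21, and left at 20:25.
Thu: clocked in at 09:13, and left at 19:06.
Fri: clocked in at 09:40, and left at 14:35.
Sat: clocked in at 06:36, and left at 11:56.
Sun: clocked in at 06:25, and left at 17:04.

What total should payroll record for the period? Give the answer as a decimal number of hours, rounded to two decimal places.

Mon: 10:49–20:21 = 9 h 32 min; less 60 min break → 8 h 32 min
Tue: 09:10–13:26 = 4 h 16 min; less 60 min break → 3 h 16 min
Wed: 10:21–20:25 = 10 h 4 min; less 60 min break → 9 h 4 min
Thu: 09:13–19:06 = 9 h 53 min; less 60 min break → 8 h 53 min
Fri: 09:40–14:35 = 4 h 55 min; less 60 min break → 3 h 55 min
Sat: 06:36–11:56 = 5 h 20 min; less 60 min break → 4 h 20 min
Sun: 06:25–17:04 = 10 h 39 min; less 60 min break → 9 h 39 min
Total: 8 h 32 min + 3 h 16 min + 9 h 4 min + 8 h 53 min + 3 h 55 min + 4 h 20 min + 9 h 39 min = 47 h 39 min.

47.65 hours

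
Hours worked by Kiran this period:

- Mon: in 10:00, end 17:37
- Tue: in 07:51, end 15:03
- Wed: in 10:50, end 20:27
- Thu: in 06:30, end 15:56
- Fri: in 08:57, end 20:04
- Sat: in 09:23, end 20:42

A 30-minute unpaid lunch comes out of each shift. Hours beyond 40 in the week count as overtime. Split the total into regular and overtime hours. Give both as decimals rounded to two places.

Mon: 10:00–17:37 = 7 h 37 min; less 30 min break → 7 h 7 min
Tue: 07:51–15:03 = 7 h 12 min; less 30 min break → 6 h 42 min
Wed: 10:50–20:27 = 9 h 37 min; less 30 min break → 9 h 7 min
Thu: 06:30–15:56 = 9 h 26 min; less 30 min break → 8 h 56 min
Fri: 08:57–20:04 = 11 h 7 min; less 30 min break → 10 h 37 min
Sat: 09:23–20:42 = 11 h 19 min; less 30 min break → 10 h 49 min
Total worked: 53 h 18 min = 53.30 h.
Threshold 40 h → overtime 13 h 18 min, regular 40 h 0 min.

Regular 40.00 hours, overtime 13.30 hours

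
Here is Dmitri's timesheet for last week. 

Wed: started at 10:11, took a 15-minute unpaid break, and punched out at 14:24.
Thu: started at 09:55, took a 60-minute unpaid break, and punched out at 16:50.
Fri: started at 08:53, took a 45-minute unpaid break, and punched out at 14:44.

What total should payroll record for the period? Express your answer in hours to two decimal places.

14.98 hours

Wed: 10:11–14:24 = 4 h 13 min; less 15 min break → 3 h 58 min
Thu: 09:55–16:50 = 6 h 55 min; less 60 min break → 5 h 55 min
Fri: 08:53–14:44 = 5 h 51 min; less 45 min break → 5 h 6 min
Total: 3 h 58 min + 5 h 55 min + 5 h 6 min = 14 h 59 min.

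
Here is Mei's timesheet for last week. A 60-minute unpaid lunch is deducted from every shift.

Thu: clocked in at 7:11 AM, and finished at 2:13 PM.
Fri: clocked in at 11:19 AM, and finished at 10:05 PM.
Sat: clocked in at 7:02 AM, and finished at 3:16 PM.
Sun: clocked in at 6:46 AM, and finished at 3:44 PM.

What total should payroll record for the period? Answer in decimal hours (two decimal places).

Thu: 7:11 AM–2:13 PM = 7 h 2 min; less 60 min break → 6 h 2 min
Fri: 11:19 AM–10:05 PM = 10 h 46 min; less 60 min break → 9 h 46 min
Sat: 7:02 AM–3:16 PM = 8 h 14 min; less 60 min break → 7 h 14 min
Sun: 6:46 AM–3:44 PM = 8 h 58 min; less 60 min break → 7 h 58 min
Total: 6 h 2 min + 9 h 46 min + 7 h 14 min + 7 h 58 min = 31 h 0 min.

31.00 hours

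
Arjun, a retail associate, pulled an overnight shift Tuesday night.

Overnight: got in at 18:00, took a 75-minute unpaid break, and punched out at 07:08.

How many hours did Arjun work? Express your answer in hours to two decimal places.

11.88 hours

Overnight: 18:00 → midnight = 6 h 0 min; midnight → 07:08 = 7 h 8 min; span 13 h 8 min; less 75 min break → 11 h 53 min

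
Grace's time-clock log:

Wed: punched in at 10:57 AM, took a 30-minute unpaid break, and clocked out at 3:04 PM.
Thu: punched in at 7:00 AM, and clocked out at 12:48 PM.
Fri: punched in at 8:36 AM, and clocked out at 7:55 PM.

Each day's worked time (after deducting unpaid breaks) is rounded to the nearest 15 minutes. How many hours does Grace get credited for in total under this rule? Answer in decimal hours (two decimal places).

20.50 hours

Wed: 10:57 AM–3:04 PM = 4 h 7 min − 30 min = 3 h 37 min → rounds to 3 h 30 min
Thu: 7:00 AM–12:48 PM = 5 h 48 min → rounds to 5 h 45 min
Fri: 8:36 AM–7:55 PM = 11 h 19 min → rounds to 11 h 15 min
Total credited: 20 h 30 min.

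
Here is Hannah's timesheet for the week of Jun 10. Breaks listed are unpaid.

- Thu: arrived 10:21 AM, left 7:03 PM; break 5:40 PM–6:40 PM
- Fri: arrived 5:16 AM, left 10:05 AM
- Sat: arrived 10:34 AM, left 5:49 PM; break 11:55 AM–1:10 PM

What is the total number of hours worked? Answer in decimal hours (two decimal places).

Thu: 10:21 AM–7:03 PM = 8 h 42 min; less 60 min break → 7 h 42 min
Fri: 5:16 AM–10:05 AM = 4 h 49 min
Sat: 10:34 AM–5:49 PM = 7 h 15 min; less 75 min break → 6 h 0 min
Total: 7 h 42 min + 4 h 49 min + 6 h 0 min = 18 h 31 min.

18.52 hours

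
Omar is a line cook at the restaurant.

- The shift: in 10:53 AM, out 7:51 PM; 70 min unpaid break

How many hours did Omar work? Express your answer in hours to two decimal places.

7.80 hours

The shift: 10:53 AM–7:51 PM = 8 h 58 min; less 70 min break → 7 h 48 min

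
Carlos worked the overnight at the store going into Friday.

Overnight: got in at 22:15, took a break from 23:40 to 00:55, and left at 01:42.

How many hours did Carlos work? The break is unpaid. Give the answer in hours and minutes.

2 h 12 min

Overnight: 22:15 → midnight = 1 h 45 min; midnight → 01:42 = 1 h 42 min; span 3 h 27 min; less 75 min break → 2 h 12 min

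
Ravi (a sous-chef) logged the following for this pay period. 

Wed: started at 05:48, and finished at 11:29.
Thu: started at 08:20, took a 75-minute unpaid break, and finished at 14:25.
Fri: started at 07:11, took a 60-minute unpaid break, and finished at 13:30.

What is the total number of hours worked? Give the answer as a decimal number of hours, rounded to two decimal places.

15.83 hours

Wed: 05:48–11:29 = 5 h 41 min
Thu: 08:20–14:25 = 6 h 5 min; less 75 min break → 4 h 50 min
Fri: 07:11–13:30 = 6 h 19 min; less 60 min break → 5 h 19 min
Total: 5 h 41 min + 4 h 50 min + 5 h 19 min = 15 h 50 min.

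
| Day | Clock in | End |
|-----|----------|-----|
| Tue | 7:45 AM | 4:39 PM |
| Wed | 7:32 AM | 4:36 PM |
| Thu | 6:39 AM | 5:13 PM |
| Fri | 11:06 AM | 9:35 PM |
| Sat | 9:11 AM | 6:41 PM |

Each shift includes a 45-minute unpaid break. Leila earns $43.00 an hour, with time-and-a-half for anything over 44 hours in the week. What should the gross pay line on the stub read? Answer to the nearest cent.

Tue: 7:45 AM–4:39 PM = 8 h 54 min; less 45 min break → 8 h 9 min
Wed: 7:32 AM–4:36 PM = 9 h 4 min; less 45 min break → 8 h 19 min
Thu: 6:39 AM–5:13 PM = 10 h 34 min; less 45 min break → 9 h 49 min
Fri: 11:06 AM–9:35 PM = 10 h 29 min; less 45 min break → 9 h 44 min
Sat: 9:11 AM–6:41 PM = 9 h 30 min; less 45 min break → 8 h 45 min
Total worked: 44 h 46 min = 2686 min.
Regular 44 h 0 min = 2640 min at $43.00/h; overtime 0 h 46 min = 46 min at $64.50/h.
Pay = (2640 × $43.00 + 46 × $64.50) ÷ 60 = $1941.45.

$1941.45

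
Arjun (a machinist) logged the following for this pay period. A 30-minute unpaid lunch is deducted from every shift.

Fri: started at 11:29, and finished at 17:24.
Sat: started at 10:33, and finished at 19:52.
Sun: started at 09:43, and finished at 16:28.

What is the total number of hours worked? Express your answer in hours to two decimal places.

20.48 hours

Fri: 11:29–17:24 = 5 h 55 min; less 30 min break → 5 h 25 min
Sat: 10:33–19:52 = 9 h 19 min; less 30 min break → 8 h 49 min
Sun: 09:43–16:28 = 6 h 45 min; less 30 min break → 6 h 15 min
Total: 5 h 25 min + 8 h 49 min + 6 h 15 min = 20 h 29 min.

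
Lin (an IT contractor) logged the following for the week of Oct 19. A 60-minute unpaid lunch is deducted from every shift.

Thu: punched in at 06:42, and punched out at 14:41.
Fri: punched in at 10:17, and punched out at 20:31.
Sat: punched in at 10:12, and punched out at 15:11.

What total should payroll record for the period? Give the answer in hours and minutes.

20 h 12 min

Thu: 06:42–14:41 = 7 h 59 min; less 60 min break → 6 h 59 min
Fri: 10:17–20:31 = 10 h 14 min; less 60 min break → 9 h 14 min
Sat: 10:12–15:11 = 4 h 59 min; less 60 min break → 3 h 59 min
Total: 6 h 59 min + 9 h 14 min + 3 h 59 min = 20 h 12 min.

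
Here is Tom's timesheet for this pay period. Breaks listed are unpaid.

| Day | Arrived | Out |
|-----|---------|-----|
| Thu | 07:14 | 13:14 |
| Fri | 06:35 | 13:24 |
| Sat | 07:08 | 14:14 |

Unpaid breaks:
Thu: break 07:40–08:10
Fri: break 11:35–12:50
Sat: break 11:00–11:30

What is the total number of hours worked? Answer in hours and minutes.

Thu: 07:14–13:14 = 6 h 0 min; less 30 min break → 5 h 30 min
Fri: 06:35–13:24 = 6 h 49 min; less 75 min break → 5 h 34 min
Sat: 07:08–14:14 = 7 h 6 min; less 30 min break → 6 h 36 min
Total: 5 h 30 min + 5 h 34 min + 6 h 36 min = 17 h 40 min.

17 h 40 min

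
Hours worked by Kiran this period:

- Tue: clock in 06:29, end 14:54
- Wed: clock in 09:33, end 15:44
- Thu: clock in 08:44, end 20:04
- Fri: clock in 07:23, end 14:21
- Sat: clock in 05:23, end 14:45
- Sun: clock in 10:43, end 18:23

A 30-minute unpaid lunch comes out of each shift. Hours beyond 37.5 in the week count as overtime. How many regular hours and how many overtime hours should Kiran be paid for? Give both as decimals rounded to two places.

Regular 37.50 hours, overtime 9.43 hours

Tue: 06:29–14:54 = 8 h 25 min; less 30 min break → 7 h 55 min
Wed: 09:33–15:44 = 6 h 11 min; less 30 min break → 5 h 41 min
Thu: 08:44–20:04 = 11 h 20 min; less 30 min break → 10 h 50 min
Fri: 07:23–14:21 = 6 h 58 min; less 30 min break → 6 h 28 min
Sat: 05:23–14:45 = 9 h 22 min; less 30 min break → 8 h 52 min
Sun: 10:43–18:23 = 7 h 40 min; less 30 min break → 7 h 10 min
Total worked: 46 h 56 min = 46.93 h.
Threshold 37.5 h → overtime 9 h 26 min, regular 37 h 30 min.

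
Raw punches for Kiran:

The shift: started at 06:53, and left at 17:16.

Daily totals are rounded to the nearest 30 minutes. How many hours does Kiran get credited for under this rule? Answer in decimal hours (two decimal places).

10.50 hours

The shift: 06:53–17:16 = 10 h 23 min → rounds to 10 h 30 min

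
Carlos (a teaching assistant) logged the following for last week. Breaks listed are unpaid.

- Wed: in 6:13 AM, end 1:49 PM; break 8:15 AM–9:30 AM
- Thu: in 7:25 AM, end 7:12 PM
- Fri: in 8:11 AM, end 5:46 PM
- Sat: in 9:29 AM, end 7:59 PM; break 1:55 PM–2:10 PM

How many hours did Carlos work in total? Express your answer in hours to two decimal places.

Wed: 6:13 AM–1:49 PM = 7 h 36 min; less 75 min break → 6 h 21 min
Thu: 7:25 AM–7:12 PM = 11 h 47 min
Fri: 8:11 AM–5:46 PM = 9 h 35 min
Sat: 9:29 AM–7:59 PM = 10 h 30 min; less 15 min break → 10 h 15 min
Total: 6 h 21 min + 11 h 47 min + 9 h 35 min + 10 h 15 min = 37 h 58 min.

37.97 hours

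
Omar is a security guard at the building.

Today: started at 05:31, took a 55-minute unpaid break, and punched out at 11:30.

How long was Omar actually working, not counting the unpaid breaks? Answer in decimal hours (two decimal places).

Today: 05:31–11:30 = 5 h 59 min; less 55 min break → 5 h 4 min

5.07 hours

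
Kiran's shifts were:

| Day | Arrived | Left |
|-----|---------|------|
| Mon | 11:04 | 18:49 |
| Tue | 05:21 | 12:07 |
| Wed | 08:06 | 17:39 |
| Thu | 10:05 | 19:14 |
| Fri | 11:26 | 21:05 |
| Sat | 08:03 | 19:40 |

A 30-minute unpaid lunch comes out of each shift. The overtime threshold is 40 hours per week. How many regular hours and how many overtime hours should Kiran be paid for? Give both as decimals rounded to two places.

Regular 40.00 hours, overtime 11.48 hours

Mon: 11:04–18:49 = 7 h 45 min; less 30 min break → 7 h 15 min
Tue: 05:21–12:07 = 6 h 46 min; less 30 min break → 6 h 16 min
Wed: 08:06–17:39 = 9 h 33 min; less 30 min break → 9 h 3 min
Thu: 10:05–19:14 = 9 h 9 min; less 30 min break → 8 h 39 min
Fri: 11:26–21:05 = 9 h 39 min; less 30 min break → 9 h 9 min
Sat: 08:03–19:40 = 11 h 37 min; less 30 min break → 11 h 7 min
Total worked: 51 h 29 min = 51.48 h.
Threshold 40 h → overtime 11 h 29 min, regular 40 h 0 min.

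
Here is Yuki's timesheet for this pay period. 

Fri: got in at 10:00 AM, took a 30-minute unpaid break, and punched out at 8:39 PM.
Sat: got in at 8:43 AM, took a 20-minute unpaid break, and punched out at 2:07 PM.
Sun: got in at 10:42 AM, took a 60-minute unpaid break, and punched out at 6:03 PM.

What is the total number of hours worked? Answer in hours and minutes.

Fri: 10:00 AM–8:39 PM = 10 h 39 min; less 30 min break → 10 h 9 min
Sat: 8:43 AM–2:07 PM = 5 h 24 min; less 20 min break → 5 h 4 min
Sun: 10:42 AM–6:03 PM = 7 h 21 min; less 60 min break → 6 h 21 min
Total: 10 h 9 min + 5 h 4 min + 6 h 21 min = 21 h 34 min.

21 h 34 min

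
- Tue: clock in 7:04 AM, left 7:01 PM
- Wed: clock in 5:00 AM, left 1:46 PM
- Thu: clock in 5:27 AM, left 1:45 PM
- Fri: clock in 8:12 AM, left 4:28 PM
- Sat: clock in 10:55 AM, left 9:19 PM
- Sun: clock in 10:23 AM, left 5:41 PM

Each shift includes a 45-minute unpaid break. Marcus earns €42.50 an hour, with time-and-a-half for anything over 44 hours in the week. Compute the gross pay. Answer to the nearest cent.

€2283.31

Tue: 7:04 AM–7:01 PM = 11 h 57 min; less 45 min break → 11 h 12 min
Wed: 5:00 AM–1:46 PM = 8 h 46 min; less 45 min break → 8 h 1 min
Thu: 5:27 AM–1:45 PM = 8 h 18 min; less 45 min break → 7 h 33 min
Fri: 8:12 AM–4:28 PM = 8 h 16 min; less 45 min break → 7 h 31 min
Sat: 10:55 AM–9:19 PM = 10 h 24 min; less 45 min break → 9 h 39 min
Sun: 10:23 AM–5:41 PM = 7 h 18 min; less 45 min break → 6 h 33 min
Total worked: 50 h 29 min = 3029 min.
Regular 44 h 0 min = 2640 min at €42.50/h; overtime 6 h 29 min = 389 min at €63.75/h.
Pay = (2640 × €42.50 + 389 × €63.75) ÷ 60 = €2283.31.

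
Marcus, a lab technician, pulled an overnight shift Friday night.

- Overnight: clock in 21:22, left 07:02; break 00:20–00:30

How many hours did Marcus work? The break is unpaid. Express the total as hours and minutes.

9 h 30 min

Overnight: 21:22 → midnight = 2 h 38 min; midnight → 07:02 = 7 h 2 min; span 9 h 40 min; less 10 min break → 9 h 30 min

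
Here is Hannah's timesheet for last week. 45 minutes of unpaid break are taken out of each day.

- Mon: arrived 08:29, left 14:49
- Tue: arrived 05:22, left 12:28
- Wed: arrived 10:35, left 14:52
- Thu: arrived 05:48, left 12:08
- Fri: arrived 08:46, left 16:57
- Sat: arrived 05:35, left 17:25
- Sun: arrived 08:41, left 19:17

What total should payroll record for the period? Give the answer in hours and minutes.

Mon: 08:29–14:49 = 6 h 20 min; less 45 min break → 5 h 35 min
Tue: 05:22–12:28 = 7 h 6 min; less 45 min break → 6 h 21 min
Wed: 10:35–14:52 = 4 h 17 min; less 45 min break → 3 h 32 min
Thu: 05:48–12:08 = 6 h 20 min; less 45 min break → 5 h 35 min
Fri: 08:46–16:57 = 8 h 11 min; less 45 min break → 7 h 26 min
Sat: 05:35–17:25 = 11 h 50 min; less 45 min break → 11 h 5 min
Sun: 08:41–19:17 = 10 h 36 min; less 45 min break → 9 h 51 min
Total: 5 h 35 min + 6 h 21 min + 3 h 32 min + 5 h 35 min + 7 h 26 min + 11 h 5 min + 9 h 51 min = 49 h 25 min.

49 h 25 min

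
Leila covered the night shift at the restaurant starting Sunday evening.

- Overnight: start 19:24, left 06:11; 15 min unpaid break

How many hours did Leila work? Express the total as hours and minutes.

Overnight: 19:24 → midnight = 4 h 36 min; midnight → 06:11 = 6 h 11 min; span 10 h 47 min; less 15 min break → 10 h 32 min

10 h 32 min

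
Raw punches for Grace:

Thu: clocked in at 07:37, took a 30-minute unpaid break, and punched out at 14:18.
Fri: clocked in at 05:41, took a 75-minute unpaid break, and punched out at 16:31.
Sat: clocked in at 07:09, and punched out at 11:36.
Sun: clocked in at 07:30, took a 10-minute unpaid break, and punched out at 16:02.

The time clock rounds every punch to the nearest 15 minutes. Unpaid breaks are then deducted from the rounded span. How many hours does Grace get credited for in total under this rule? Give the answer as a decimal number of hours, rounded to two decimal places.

Thu: in 07:37→07:30, out 14:18→14:15; 6 h 45 min − 30 min = 6 h 15 min
Fri: in 05:41→05:45, out 16:31→16:30; 10 h 45 min − 75 min = 9 h 30 min
Sat: in 07:09→07:15, out 11:36→11:30; 4 h 15 min
Sun: in 07:30→07:30, out 16:02→16:00; 8 h 30 min − 10 min = 8 h 20 min
Total credited: 28 h 20 min.

28.33 hours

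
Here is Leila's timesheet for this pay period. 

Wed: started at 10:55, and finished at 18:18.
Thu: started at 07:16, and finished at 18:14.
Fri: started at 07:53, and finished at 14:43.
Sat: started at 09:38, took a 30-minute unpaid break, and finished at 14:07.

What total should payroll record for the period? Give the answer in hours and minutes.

29 h 10 min

Wed: 10:55–18:18 = 7 h 23 min
Thu: 07:16–18:14 = 10 h 58 min
Fri: 07:53–14:43 = 6 h 50 min
Sat: 09:38–14:07 = 4 h 29 min; less 30 min break → 3 h 59 min
Total: 7 h 23 min + 10 h 58 min + 6 h 50 min + 3 h 59 min = 29 h 10 min.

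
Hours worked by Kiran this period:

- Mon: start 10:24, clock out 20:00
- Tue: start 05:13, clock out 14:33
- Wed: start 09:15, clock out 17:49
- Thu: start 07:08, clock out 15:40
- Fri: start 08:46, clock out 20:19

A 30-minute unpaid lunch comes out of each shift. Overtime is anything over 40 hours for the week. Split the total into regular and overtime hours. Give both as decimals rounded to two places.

Regular 40.00 hours, overtime 5.08 hours

Mon: 10:24–20:00 = 9 h 36 min; less 30 min break → 9 h 6 min
Tue: 05:13–14:33 = 9 h 20 min; less 30 min break → 8 h 50 min
Wed: 09:15–17:49 = 8 h 34 min; less 30 min break → 8 h 4 min
Thu: 07:08–15:40 = 8 h 32 min; less 30 min break → 8 h 2 min
Fri: 08:46–20:19 = 11 h 33 min; less 30 min break → 11 h 3 min
Total worked: 45 h 5 min = 45.08 h.
Threshold 40 h → overtime 5 h 5 min, regular 40 h 0 min.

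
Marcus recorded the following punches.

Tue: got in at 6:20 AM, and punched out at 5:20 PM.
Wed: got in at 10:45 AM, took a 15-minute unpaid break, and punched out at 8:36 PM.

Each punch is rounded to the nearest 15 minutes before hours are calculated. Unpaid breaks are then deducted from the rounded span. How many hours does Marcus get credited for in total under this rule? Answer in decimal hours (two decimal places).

Tue: in 6:20 AM→6:15 AM, out 5:20 PM→5:15 PM; 11 h 0 min
Wed: in 10:45 AM→10:45 AM, out 8:36 PM→8:30 PM; 9 h 45 min − 15 min = 9 h 30 min
Total credited: 20 h 30 min.

20.50 hours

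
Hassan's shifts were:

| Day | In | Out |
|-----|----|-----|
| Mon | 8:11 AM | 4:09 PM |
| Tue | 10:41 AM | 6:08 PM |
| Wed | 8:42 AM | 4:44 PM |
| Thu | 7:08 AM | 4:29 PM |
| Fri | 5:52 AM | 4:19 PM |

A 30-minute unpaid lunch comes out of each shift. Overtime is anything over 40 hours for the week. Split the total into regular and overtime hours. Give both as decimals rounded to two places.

Mon: 8:11 AM–4:09 PM = 7 h 58 min; less 30 min break → 7 h 28 min
Tue: 10:41 AM–6:08 PM = 7 h 27 min; less 30 min break → 6 h 57 min
Wed: 8:42 AM–4:44 PM = 8 h 2 min; less 30 min break → 7 h 32 min
Thu: 7:08 AM–4:29 PM = 9 h 21 min; less 30 min break → 8 h 51 min
Fri: 5:52 AM–4:19 PM = 10 h 27 min; less 30 min break → 9 h 57 min
Total worked: 40 h 45 min = 40.75 h.
Threshold 40 h → overtime 0 h 45 min, regular 40 h 0 min.

Regular 40.00 hours, overtime 0.75 hours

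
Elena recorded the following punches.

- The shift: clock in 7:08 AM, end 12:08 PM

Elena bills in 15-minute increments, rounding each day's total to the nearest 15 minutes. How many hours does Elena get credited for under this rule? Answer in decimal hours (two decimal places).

5.00 hours

The shift: 7:08 AM–12:08 PM = 5 h 0 min → rounds to 5 h 0 min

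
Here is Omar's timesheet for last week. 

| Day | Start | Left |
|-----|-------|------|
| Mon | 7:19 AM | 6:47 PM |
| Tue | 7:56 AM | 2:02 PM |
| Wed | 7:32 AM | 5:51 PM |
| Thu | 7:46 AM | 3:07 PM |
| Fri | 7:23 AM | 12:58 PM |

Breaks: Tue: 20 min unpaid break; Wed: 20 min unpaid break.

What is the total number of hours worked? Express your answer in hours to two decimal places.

Mon: 7:19 AM–6:47 PM = 11 h 28 min
Tue: 7:56 AM–2:02 PM = 6 h 6 min; less 20 min break → 5 h 46 min
Wed: 7:32 AM–5:51 PM = 10 h 19 min; less 20 min break → 9 h 59 min
Thu: 7:46 AM–3:07 PM = 7 h 21 min
Fri: 7:23 AM–12:58 PM = 5 h 35 min
Total: 11 h 28 min + 5 h 46 min + 9 h 59 min + 7 h 21 min + 5 h 35 min = 40 h 9 min.

40.15 hours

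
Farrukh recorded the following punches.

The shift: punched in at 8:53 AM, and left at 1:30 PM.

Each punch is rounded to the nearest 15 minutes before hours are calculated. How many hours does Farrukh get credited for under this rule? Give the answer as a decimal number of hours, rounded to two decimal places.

4.50 hours

The shift: in 8:53 AM→9:00 AM, out 1:30 PM→1:30 PM; 4 h 30 min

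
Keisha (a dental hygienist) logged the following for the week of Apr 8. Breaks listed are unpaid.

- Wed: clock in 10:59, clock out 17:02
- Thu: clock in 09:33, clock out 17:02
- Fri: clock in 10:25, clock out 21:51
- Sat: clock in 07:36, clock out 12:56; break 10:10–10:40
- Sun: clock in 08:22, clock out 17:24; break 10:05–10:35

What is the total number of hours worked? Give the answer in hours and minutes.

Wed: 10:59–17:02 = 6 h 3 min
Thu: 09:33–17:02 = 7 h 29 min
Fri: 10:25–21:51 = 11 h 26 min
Sat: 07:36–12:56 = 5 h 20 min; less 30 min break → 4 h 50 min
Sun: 08:22–17:24 = 9 h 2 min; less 30 min break → 8 h 32 min
Total: 6 h 3 min + 7 h 29 min + 11 h 26 min + 4 h 50 min + 8 h 32 min = 38 h 20 min.

38 h 20 min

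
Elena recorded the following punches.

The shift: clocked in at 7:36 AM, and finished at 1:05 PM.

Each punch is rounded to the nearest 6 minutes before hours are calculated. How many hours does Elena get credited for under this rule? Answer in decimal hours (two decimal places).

5.50 hours

The shift: in 7:36 AM→7:36 AM, out 1:05 PM→1:06 PM; 5 h 30 min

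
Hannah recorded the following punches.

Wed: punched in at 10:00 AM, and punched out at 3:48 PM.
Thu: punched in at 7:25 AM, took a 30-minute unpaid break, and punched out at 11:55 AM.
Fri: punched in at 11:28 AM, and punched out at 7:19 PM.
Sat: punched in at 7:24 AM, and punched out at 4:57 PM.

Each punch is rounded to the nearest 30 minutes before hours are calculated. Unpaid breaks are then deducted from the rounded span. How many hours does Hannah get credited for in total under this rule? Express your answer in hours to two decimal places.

Wed: in 10:00 AM→10:00 AM, out 3:48 PM→4:00 PM; 6 h 0 min
Thu: in 7:25 AM→7:30 AM, out 11:55 AM→12:00 PM; 4 h 30 min − 30 min = 4 h 0 min
Fri: in 11:28 AM→11:30 AM, out 7:19 PM→7:30 PM; 8 h 0 min
Sat: in 7:24 AM→7:30 AM, out 4:57 PM→5:00 PM; 9 h 30 min
Total credited: 27 h 30 min.

27.50 hours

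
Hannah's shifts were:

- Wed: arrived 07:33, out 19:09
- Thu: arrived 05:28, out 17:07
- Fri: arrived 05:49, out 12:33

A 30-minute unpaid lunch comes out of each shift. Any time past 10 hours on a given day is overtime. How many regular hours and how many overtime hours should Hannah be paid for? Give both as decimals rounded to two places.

Wed: 07:33–19:09 = 11 h 36 min; less 30 min break → 11 h 6 min
Thu: 05:28–17:07 = 11 h 39 min; less 30 min break → 11 h 9 min
Fri: 05:49–12:33 = 6 h 44 min; less 30 min break → 6 h 14 min
Wed reg 10 h 0 min / OT 1 h 6 min; Thu reg 10 h 0 min / OT 1 h 9 min; Fri reg 6 h 14 min / OT 0 h 0 min.
Totals: regular 26 h 14 min, overtime 2 h 15 min.

Regular 26.23 hours, overtime 2.25 hours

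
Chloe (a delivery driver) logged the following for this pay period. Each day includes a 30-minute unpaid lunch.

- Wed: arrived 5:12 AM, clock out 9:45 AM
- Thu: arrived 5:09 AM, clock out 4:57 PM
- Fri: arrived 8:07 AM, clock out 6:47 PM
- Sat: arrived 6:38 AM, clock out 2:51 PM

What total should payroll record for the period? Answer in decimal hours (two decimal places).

Wed: 5:12 AM–9:45 AM = 4 h 33 min; less 30 min break → 4 h 3 min
Thu: 5:09 AM–4:57 PM = 11 h 48 min; less 30 min break → 11 h 18 min
Fri: 8:07 AM–6:47 PM = 10 h 40 min; less 30 min break → 10 h 10 min
Sat: 6:38 AM–2:51 PM = 8 h 13 min; less 30 min break → 7 h 43 min
Total: 4 h 3 min + 11 h 18 min + 10 h 10 min + 7 h 43 min = 33 h 14 min.

33.23 hours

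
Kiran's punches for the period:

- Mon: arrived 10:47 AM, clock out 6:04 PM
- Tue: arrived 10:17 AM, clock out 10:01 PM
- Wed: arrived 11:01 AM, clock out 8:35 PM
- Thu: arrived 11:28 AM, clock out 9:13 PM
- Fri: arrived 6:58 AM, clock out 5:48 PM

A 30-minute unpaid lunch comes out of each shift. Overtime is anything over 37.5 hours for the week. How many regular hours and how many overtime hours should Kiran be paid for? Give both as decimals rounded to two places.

Mon: 10:47 AM–6:04 PM = 7 h 17 min; less 30 min break → 6 h 47 min
Tue: 10:17 AM–10:01 PM = 11 h 44 min; less 30 min break → 11 h 14 min
Wed: 11:01 AM–8:35 PM = 9 h 34 min; less 30 min break → 9 h 4 min
Thu: 11:28 AM–9:13 PM = 9 h 45 min; less 30 min break → 9 h 15 min
Fri: 6:58 AM–5:48 PM = 10 h 50 min; less 30 min break → 10 h 20 min
Total worked: 46 h 40 min = 46.67 h.
Threshold 37.5 h → overtime 9 h 10 min, regular 37 h 30 min.

Regular 37.50 hours, overtime 9.17 hours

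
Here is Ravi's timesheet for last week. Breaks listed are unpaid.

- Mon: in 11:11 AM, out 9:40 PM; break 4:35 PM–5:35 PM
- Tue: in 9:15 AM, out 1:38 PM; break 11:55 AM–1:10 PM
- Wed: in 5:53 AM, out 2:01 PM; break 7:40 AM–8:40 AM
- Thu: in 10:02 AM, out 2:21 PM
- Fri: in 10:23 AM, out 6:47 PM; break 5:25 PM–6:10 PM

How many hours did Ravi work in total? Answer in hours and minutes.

31 h 43 min

Mon: 11:11 AM–9:40 PM = 10 h 29 min; less 60 min break → 9 h 29 min
Tue: 9:15 AM–1:38 PM = 4 h 23 min; less 75 min break → 3 h 8 min
Wed: 5:53 AM–2:01 PM = 8 h 8 min; less 60 min break → 7 h 8 min
Thu: 10:02 AM–2:21 PM = 4 h 19 min
Fri: 10:23 AM–6:47 PM = 8 h 24 min; less 45 min break → 7 h 39 min
Total: 9 h 29 min + 3 h 8 min + 7 h 8 min + 4 h 19 min + 7 h 39 min = 31 h 43 min.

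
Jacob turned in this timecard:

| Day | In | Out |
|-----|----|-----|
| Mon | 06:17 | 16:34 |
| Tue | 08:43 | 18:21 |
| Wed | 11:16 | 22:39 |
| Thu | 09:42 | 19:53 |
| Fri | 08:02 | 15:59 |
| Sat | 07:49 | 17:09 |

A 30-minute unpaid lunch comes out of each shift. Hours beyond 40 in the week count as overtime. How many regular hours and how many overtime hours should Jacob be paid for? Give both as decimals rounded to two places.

Mon: 06:17–16:34 = 10 h 17 min; less 30 min break → 9 h 47 min
Tue: 08:43–18:21 = 9 h 38 min; less 30 min break → 9 h 8 min
Wed: 11:16–22:39 = 11 h 23 min; less 30 min break → 10 h 53 min
Thu: 09:42–19:53 = 10 h 11 min; less 30 min break → 9 h 41 min
Fri: 08:02–15:59 = 7 h 57 min; less 30 min break → 7 h 27 min
Sat: 07:49–17:09 = 9 h 20 min; less 30 min break → 8 h 50 min
Total worked: 55 h 46 min = 55.77 h.
Threshold 40 h → overtime 15 h 46 min, regular 40 h 0 min.

Regular 40.00 hours, overtime 15.77 hours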